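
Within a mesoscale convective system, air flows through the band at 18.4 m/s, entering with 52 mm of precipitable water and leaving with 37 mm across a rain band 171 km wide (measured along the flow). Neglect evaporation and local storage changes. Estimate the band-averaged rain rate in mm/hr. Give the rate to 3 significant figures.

R ≈ 5.81 mm/hr

Column moisture flux per unit crosswind length is F = V × PW.
Inflow: F_in = 18.4 × 52 = 956.8 mm·m/s
Outflow: F_out = 18.4 × 37 = 680.8 mm·m/s
Steady-state rate R = (F_in − F_out)/L = (956.8 − 680.8) / 171000 m = 1.614e-03 mm/s.
R = 1.614e-03 × 3600 = 5.81 mm/hr.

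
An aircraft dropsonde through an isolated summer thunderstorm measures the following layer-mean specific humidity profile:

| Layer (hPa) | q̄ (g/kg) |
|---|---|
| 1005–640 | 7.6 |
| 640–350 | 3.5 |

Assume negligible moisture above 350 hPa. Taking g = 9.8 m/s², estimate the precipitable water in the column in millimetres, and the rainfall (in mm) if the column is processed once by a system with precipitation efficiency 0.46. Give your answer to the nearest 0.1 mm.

Precipitable water is the column-integrated vapour mass per unit area: PW = (1/g) Σ q̄ Δp, with q in kg/kg and Δp in Pa (1 kg/m² of water = 1 mm).
Layer 1005–640 hPa: Δp = 365 hPa = 36500 Pa, q̄ = 0.0076 kg/kg → 0.0076 × 36500 / 9.8 = 28.31 mm
Layer 640–350 hPa: Δp = 290 hPa = 29000 Pa, q̄ = 0.0035 kg/kg → 0.0035 × 29000 / 9.8 = 10.36 mm
PW = 28.31 + 10.36 = 38.67 ≈ 38.7 mm.
Rainfall = ε × PW = 0.46 × 38.7 = 17.8 mm.

PW ≈ 38.7 mm; rainfall ≈ 17.8 mm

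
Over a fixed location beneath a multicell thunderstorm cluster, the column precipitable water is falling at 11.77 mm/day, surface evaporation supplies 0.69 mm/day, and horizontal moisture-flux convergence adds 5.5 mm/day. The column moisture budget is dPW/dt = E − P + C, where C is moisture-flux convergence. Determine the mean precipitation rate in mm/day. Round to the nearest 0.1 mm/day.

P ≈ 18.0 mm/day

dPW/dt = -11.77 mm/day.
P = E + C − dPW/dt = 0.69 + (5.5) − (-11.77) = 18.0 mm/day.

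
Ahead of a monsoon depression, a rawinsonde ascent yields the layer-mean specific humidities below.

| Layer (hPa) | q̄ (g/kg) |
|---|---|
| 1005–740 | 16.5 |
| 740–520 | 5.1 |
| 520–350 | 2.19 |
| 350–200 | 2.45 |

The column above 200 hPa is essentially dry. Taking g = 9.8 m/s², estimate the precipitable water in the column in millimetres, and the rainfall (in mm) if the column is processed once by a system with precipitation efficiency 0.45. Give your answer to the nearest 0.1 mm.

Precipitable water is the column-integrated vapour mass per unit area: PW = (1/g) Σ q̄ Δp, with q in kg/kg and Δp in Pa (1 kg/m² of water = 1 mm).
Layer 1005–740 hPa: Δp = 265 hPa = 26500 Pa, q̄ = 0.0165 kg/kg → 0.0165 × 26500 / 9.8 = 44.62 mm
Layer 740–520 hPa: Δp = 220 hPa = 22000 Pa, q̄ = 0.0051 kg/kg → 0.0051 × 22000 / 9.8 = 11.45 mm
Layer 520–350 hPa: Δp = 170 hPa = 17000 Pa, q̄ = 0.00219 kg/kg → 0.00219 × 17000 / 9.8 = 3.80 mm
Layer 350–200 hPa: Δp = 150 hPa = 15000 Pa, q̄ = 0.00245 kg/kg → 0.00245 × 15000 / 9.8 = 3.75 mm
PW = 44.62 + 11.45 + 3.80 + 3.75 = 63.62 ≈ 63.6 mm.
Rainfall = ε × PW = 0.45 × 63.6 = 28.6 mm.

PW ≈ 63.6 mm; rainfall ≈ 28.6 mm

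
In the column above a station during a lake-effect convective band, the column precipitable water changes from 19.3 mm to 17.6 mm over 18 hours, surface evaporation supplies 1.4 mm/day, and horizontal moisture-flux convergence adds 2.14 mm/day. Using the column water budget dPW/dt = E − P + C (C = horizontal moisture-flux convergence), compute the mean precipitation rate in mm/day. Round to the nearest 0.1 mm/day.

dPW/dt = (17.6 − 19.3) mm / (18/24 day) = -2.267 mm/day.
P = E + C − dPW/dt = 1.4 + (2.14) − (-2.267) = 5.8 mm/day.

P ≈ 5.8 mm/day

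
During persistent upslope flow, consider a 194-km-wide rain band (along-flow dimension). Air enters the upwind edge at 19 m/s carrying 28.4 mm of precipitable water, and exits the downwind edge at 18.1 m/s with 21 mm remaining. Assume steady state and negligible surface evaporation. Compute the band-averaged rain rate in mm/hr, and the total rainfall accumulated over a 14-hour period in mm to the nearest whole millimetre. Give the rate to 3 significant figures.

R ≈ 2.96 mm/hr; total ≈ 41 mm

Column moisture flux per unit crosswind length is F = V × PW.
Inflow: F_in = 19 × 28.4 = 539.6 mm·m/s
Outflow: F_out = 18.1 × 21 = 380.1 mm·m/s
Steady-state rate R = (F_in − F_out)/L = (539.6 − 380.1) / 194000 m = 8.222e-04 mm/s.
R = 8.222e-04 × 3600 = 2.96 mm/hr.
Over 14 h: total = 2.96 × 14 = 41.44 ≈ 41 mm.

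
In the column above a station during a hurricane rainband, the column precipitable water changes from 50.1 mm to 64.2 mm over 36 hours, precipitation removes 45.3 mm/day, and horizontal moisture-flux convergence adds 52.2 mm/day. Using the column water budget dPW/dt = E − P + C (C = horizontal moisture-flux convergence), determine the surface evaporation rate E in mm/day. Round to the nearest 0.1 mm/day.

E ≈ 2.5 mm/day

dPW/dt = (64.2 − 50.1) mm / (36/24 day) = +9.400 mm/day.
E = dPW/dt + P − C = (+9.400) + 45.3 − (52.2) = 2.5 mm/day.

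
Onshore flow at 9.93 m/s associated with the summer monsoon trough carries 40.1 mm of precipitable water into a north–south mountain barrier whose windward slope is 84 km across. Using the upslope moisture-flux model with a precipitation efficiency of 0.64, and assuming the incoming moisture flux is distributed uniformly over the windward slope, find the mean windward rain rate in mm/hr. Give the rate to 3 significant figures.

R ≈ 10.9 mm/hr

Incoming column moisture flux per unit ridge length: F = V × PW = 9.93 × 40.1 = 398.193 mm·m/s.
Spread over the 84 km slope with efficiency ε = 0.64: R = ε·F/W = 0.64 × 398.193 / 84000 m = 3.034e-03 mm/s.
R = 3.034e-03 × 3600 = 10.9 mm/hr.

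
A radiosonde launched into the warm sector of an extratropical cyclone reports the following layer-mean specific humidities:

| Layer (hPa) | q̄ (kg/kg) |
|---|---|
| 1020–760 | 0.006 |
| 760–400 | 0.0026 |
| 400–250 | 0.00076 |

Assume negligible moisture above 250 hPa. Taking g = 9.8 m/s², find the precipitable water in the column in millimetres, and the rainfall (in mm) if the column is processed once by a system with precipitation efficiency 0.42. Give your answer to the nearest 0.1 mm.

PW ≈ 26.6 mm; rainfall ≈ 11.2 mm

Precipitable water is the column-integrated vapour mass per unit area: PW = (1/g) Σ q̄ Δp, with q in kg/kg and Δp in Pa (1 kg/m² of water = 1 mm).
Layer 1020–760 hPa: Δp = 260 hPa = 26000 Pa, q̄ = 0.006 kg/kg → 0.006 × 26000 / 9.8 = 15.92 mm
Layer 760–400 hPa: Δp = 360 hPa = 36000 Pa, q̄ = 0.0026 kg/kg → 0.0026 × 36000 / 9.8 = 9.55 mm
Layer 400–250 hPa: Δp = 150 hPa = 15000 Pa, q̄ = 0.00076 kg/kg → 0.00076 × 15000 / 9.8 = 1.16 mm
PW = 15.92 + 9.55 + 1.16 = 26.63 ≈ 26.6 mm.
Rainfall = ε × PW = 0.42 × 26.6 = 11.2 mm.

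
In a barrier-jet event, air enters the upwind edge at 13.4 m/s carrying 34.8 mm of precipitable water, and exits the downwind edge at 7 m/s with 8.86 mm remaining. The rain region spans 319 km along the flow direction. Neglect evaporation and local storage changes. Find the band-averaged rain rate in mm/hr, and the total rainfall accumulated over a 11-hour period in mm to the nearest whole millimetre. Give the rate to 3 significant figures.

R ≈ 4.56 mm/hr; total ≈ 50 mm

Column moisture flux per unit crosswind length is F = V × PW.
Inflow: F_in = 13.4 × 34.8 = 466.32 mm·m/s
Outflow: F_out = 7 × 8.86 = 62.02 mm·m/s
Steady-state rate R = (F_in − F_out)/L = (466.32 − 62.02) / 319000 m = 1.267e-03 mm/s.
R = 1.267e-03 × 3600 = 4.56 mm/hr.
Over 11 h: total = 4.56 × 11 = 50.16 ≈ 50 mm.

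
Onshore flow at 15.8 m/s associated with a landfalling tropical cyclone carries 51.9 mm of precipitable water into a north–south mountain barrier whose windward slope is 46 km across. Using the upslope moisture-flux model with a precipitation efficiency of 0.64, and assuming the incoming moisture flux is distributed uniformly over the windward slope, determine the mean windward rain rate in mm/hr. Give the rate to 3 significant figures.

R ≈ 41.1 mm/hr

Incoming column moisture flux per unit ridge length: F = V × PW = 15.8 × 51.9 = 820.02 mm·m/s.
Spread over the 46 km slope with efficiency ε = 0.64: R = ε·F/W = 0.64 × 820.02 / 46000 m = 1.141e-02 mm/s.
R = 1.141e-02 × 3600 = 41.1 mm/hr.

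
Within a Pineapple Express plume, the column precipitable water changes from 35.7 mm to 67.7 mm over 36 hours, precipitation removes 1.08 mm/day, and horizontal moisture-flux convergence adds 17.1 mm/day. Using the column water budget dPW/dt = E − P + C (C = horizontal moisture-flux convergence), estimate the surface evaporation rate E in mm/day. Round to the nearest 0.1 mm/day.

dPW/dt = (67.7 − 35.7) mm / (36/24 day) = +21.333 mm/day.
E = dPW/dt + P − C = (+21.333) + 1.08 − (17.1) = 5.3 mm/day.

E ≈ 5.3 mm/day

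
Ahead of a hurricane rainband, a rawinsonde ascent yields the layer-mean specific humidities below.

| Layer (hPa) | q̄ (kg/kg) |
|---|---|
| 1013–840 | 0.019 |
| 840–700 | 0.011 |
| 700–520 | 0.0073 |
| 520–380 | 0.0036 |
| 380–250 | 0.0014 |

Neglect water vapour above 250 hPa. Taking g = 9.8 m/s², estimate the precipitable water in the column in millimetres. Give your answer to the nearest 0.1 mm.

PW ≈ 69.7 mm

Precipitable water is the column-integrated vapour mass per unit area: PW = (1/g) Σ q̄ Δp, with q in kg/kg and Δp in Pa (1 kg/m² of water = 1 mm).
Layer 1013–840 hPa: Δp = 173 hPa = 17300 Pa, q̄ = 0.019 kg/kg → 0.019 × 17300 / 9.8 = 33.54 mm
Layer 840–700 hPa: Δp = 140 hPa = 14000 Pa, q̄ = 0.011 kg/kg → 0.011 × 14000 / 9.8 = 15.71 mm
Layer 700–520 hPa: Δp = 180 hPa = 18000 Pa, q̄ = 0.0073 kg/kg → 0.0073 × 18000 / 9.8 = 13.41 mm
Layer 520–380 hPa: Δp = 140 hPa = 14000 Pa, q̄ = 0.0036 kg/kg → 0.0036 × 14000 / 9.8 = 5.14 mm
Layer 380–250 hPa: Δp = 130 hPa = 13000 Pa, q̄ = 0.0014 kg/kg → 0.0014 × 13000 / 9.8 = 1.86 mm
PW = 33.54 + 15.71 + 13.41 + 5.14 + 1.86 = 69.66 ≈ 69.7 mm.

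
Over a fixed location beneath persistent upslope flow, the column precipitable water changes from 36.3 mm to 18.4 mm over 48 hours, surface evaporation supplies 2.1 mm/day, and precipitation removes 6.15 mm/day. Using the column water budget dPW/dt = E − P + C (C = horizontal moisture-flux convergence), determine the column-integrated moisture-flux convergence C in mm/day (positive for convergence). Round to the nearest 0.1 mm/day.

dPW/dt = (18.4 − 36.3) mm / (48/24 day) = -8.950 mm/day.
C = dPW/dt − E + P = (-8.950) − 2.1 + 6.15 = -4.9 mm/day.

C ≈ -4.9 mm/day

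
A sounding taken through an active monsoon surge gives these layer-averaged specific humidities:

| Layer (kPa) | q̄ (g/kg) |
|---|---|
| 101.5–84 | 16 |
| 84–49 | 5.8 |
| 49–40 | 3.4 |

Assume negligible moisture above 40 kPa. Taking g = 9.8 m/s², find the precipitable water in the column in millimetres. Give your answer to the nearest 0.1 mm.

PW ≈ 52.4 mm

Precipitable water is the column-integrated vapour mass per unit area: PW = (1/g) Σ q̄ Δp, with q in kg/kg and Δp in Pa (1 kg/m² of water = 1 mm).
Layer 101.5–84 kPa: Δp = 175 hPa = 17500 Pa, q̄ = 0.016 kg/kg → 0.016 × 17500 / 9.8 = 28.57 mm
Layer 84–49 kPa: Δp = 350 hPa = 35000 Pa, q̄ = 0.0058 kg/kg → 0.0058 × 35000 / 9.8 = 20.71 mm
Layer 49–40 kPa: Δp = 90 hPa = 9000 Pa, q̄ = 0.0034 kg/kg → 0.0034 × 9000 / 9.8 = 3.12 mm
PW = 28.57 + 20.71 + 3.12 = 52.40 ≈ 52.4 mm.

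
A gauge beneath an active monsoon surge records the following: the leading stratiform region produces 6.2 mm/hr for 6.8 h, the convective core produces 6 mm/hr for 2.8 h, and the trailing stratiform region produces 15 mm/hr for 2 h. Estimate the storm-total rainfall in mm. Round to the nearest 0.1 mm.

Total = Σ Rᵢ Δtᵢ = 6.2 × 6.8 + 6 × 2.8 + 15 × 2
      = 42.16 + 16.8 + 30 = 89.0 mm.

total ≈ 89.0 mm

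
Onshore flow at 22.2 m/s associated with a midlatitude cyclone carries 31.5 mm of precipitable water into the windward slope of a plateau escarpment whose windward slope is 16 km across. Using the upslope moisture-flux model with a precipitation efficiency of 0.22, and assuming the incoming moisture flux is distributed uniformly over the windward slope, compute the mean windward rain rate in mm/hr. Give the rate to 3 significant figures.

R ≈ 34.6 mm/hr

Incoming column moisture flux per unit ridge length: F = V × PW = 22.2 × 31.5 = 699.3 mm·m/s.
Spread over the 16 km slope with efficiency ε = 0.22: R = ε·F/W = 0.22 × 699.3 / 16000 m = 9.615e-03 mm/s.
R = 9.615e-03 × 3600 = 34.6 mm/hr.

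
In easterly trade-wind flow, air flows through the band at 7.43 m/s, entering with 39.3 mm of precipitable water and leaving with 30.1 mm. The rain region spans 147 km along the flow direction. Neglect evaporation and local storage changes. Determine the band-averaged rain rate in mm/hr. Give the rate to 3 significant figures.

Column moisture flux per unit crosswind length is F = V × PW.
Inflow: F_in = 7.43 × 39.3 = 291.999 mm·m/s
Outflow: F_out = 7.43 × 30.1 = 223.643 mm·m/s
Steady-state rate R = (F_in − F_out)/L = (291.999 − 223.643) / 147000 m = 4.650e-04 mm/s.
R = 4.650e-04 × 3600 = 1.67 mm/hr.

R ≈ 1.67 mm/hr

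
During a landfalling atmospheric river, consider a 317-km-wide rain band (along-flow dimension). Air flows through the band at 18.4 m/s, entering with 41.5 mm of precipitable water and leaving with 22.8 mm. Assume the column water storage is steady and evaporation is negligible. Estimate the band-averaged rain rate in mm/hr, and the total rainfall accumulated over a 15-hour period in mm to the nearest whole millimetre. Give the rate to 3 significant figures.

R ≈ 3.91 mm/hr; total ≈ 59 mm

Column moisture flux per unit crosswind length is F = V × PW.
Inflow: F_in = 18.4 × 41.5 = 763.6 mm·m/s
Outflow: F_out = 18.4 × 22.8 = 419.52 mm·m/s
Steady-state rate R = (F_in − F_out)/L = (763.6 − 419.52) / 317000 m = 1.085e-03 mm/s.
R = 1.085e-03 × 3600 = 3.91 mm/hr.
Over 15 h: total = 3.91 × 15 = 58.65 ≈ 59 mm.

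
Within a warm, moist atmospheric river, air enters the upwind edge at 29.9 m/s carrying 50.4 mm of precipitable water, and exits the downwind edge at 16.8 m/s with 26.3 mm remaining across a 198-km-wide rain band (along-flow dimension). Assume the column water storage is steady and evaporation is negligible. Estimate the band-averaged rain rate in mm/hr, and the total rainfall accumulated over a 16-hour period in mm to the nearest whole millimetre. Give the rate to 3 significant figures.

Column moisture flux per unit crosswind length is F = V × PW.
Inflow: F_in = 29.9 × 50.4 = 1506.96 mm·m/s
Outflow: F_out = 16.8 × 26.3 = 441.84 mm·m/s
Steady-state rate R = (F_in − F_out)/L = (1506.96 − 441.84) / 198000 m = 5.379e-03 mm/s.
R = 5.379e-03 × 3600 = 19.4 mm/hr.
Over 16 h: total = 19.4 × 16 = 310.4 ≈ 310 mm.

R ≈ 19.4 mm/hr; total ≈ 310 mm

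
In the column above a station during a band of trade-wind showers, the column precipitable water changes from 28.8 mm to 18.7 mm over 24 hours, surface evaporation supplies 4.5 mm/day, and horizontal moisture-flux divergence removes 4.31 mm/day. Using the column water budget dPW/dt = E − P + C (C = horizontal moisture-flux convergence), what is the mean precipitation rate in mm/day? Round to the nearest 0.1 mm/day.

dPW/dt = (18.7 − 28.8) mm / (24/24 day) = -10.100 mm/day.
P = E + C − dPW/dt = 4.5 + (-4.31) − (-10.100) = 10.3 mm/day.

P ≈ 10.3 mm/day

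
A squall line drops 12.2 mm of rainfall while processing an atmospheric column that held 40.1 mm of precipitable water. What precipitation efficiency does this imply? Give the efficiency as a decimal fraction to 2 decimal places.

ε = rainfall / PW = 12.2 / 40.1 = 0.30.

ε ≈ 0.30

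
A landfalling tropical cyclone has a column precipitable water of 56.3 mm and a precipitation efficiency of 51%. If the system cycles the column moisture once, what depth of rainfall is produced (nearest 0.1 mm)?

Rainfall = ε × PW = 0.51 × 56.3 = 28.7 mm.

rainfall ≈ 28.7 mm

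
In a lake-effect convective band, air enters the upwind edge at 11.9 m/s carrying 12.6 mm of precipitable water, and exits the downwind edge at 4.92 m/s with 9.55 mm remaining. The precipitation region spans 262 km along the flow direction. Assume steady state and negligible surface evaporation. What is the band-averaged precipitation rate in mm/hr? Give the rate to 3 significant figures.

R ≈ 1.41 mm/hr

Column moisture flux per unit crosswind length is F = V × PW.
Inflow: F_in = 11.9 × 12.6 = 149.94 mm·m/s
Outflow: F_out = 4.92 × 9.55 = 46.986 mm·m/s
Steady-state rate R = (F_in − F_out)/L = (149.94 − 46.986) / 262000 m = 3.930e-04 mm/s.
R = 3.930e-04 × 3600 = 1.41 mm/hr.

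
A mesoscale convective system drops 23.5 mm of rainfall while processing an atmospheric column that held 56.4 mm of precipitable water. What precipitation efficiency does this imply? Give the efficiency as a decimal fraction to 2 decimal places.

ε = rainfall / PW = 23.5 / 56.4 = 0.42.

ε ≈ 0.42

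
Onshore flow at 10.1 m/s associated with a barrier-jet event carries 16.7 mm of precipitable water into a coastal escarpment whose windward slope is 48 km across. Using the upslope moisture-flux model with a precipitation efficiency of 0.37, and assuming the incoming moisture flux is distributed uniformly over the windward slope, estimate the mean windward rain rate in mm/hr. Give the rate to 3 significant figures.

Incoming column moisture flux per unit ridge length: F = V × PW = 10.1 × 16.7 = 168.67 mm·m/s.
Spread over the 48 km slope with efficiency ε = 0.37: R = ε·F/W = 0.37 × 168.67 / 48000 m = 1.300e-03 mm/s.
R = 1.300e-03 × 3600 = 4.68 mm/hr.

R ≈ 4.68 mm/hr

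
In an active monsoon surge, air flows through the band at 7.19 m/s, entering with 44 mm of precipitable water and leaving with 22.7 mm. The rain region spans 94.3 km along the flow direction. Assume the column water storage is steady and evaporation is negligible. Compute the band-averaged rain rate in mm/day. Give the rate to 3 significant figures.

Column moisture flux per unit crosswind length is F = V × PW.
Inflow: F_in = 7.19 × 44 = 316.36 mm·m/s
Outflow: F_out = 7.19 × 22.7 = 163.213 mm·m/s
Steady-state rate R = (F_in − F_out)/L = (316.36 − 163.213) / 94300 m = 1.624e-03 mm/s.
R = 1.624e-03 × 3600 × 24 = 140 mm/day.

R ≈ 140 mm/day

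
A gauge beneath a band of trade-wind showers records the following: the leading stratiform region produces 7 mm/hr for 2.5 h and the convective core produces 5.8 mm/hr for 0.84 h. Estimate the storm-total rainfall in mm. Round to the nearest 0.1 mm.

total ≈ 22.4 mm

Total = Σ Rᵢ Δtᵢ = 7 × 2.5 + 5.8 × 0.84
      = 17.5 + 4.872 = 22.4 mm.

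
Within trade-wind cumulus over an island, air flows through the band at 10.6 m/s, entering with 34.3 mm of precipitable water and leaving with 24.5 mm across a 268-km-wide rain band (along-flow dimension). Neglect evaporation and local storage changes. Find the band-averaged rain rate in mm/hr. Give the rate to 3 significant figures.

Column moisture flux per unit crosswind length is F = V × PW.
Inflow: F_in = 10.6 × 34.3 = 363.58 mm·m/s
Outflow: F_out = 10.6 × 24.5 = 259.7 mm·m/s
Steady-state rate R = (F_in − F_out)/L = (363.58 − 259.7) / 268000 m = 3.876e-04 mm/s.
R = 3.876e-04 × 3600 = 1.40 mm/hr.

R ≈ 1.40 mm/hr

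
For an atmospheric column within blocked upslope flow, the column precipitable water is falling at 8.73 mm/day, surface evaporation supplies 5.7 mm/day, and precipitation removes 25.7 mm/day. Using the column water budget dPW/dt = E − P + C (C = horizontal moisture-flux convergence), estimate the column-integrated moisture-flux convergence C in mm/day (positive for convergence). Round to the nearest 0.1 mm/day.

dPW/dt = -8.73 mm/day.
C = dPW/dt − E + P = (-8.73) − 5.7 + 25.7 = 11.3 mm/day.

C ≈ 11.3 mm/day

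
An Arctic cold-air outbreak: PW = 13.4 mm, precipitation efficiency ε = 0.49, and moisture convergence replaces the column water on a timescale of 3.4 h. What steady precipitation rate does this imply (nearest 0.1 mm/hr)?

R ≈ 1.9 mm/hr

Each overturning extracts ε × PW = 0.49 × 13.4 = 6.566 mm.
Rate = ε·PW / τ = 6.566 / 3.4 h = 1.9 mm/hr.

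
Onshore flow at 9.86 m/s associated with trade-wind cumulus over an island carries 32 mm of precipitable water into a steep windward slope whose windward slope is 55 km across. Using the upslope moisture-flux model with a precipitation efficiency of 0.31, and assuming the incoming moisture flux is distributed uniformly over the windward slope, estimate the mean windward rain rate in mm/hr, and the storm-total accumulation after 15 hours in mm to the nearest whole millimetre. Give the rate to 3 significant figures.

R ≈ 6.40 mm/hr; total ≈ 96 mm

Incoming column moisture flux per unit ridge length: F = V × PW = 9.86 × 32 = 315.52 mm·m/s.
Spread over the 55 km slope with efficiency ε = 0.31: R = ε·F/W = 0.31 × 315.52 / 55000 m = 1.778e-03 mm/s.
R = 1.778e-03 × 3600 = 6.40 mm/hr.
Over 15 h: total = 6.40 × 15 = 96 mm.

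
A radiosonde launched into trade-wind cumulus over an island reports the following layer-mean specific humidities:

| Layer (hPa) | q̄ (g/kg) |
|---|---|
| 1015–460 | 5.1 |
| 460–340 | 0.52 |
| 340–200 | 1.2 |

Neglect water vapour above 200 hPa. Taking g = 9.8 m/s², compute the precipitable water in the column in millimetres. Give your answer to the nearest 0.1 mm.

Precipitable water is the column-integrated vapour mass per unit area: PW = (1/g) Σ q̄ Δp, with q in kg/kg and Δp in Pa (1 kg/m² of water = 1 mm).
Layer 1015–460 hPa: Δp = 555 hPa = 55500 Pa, q̄ = 0.0051 kg/kg → 0.0051 × 55500 / 9.8 = 28.88 mm
Layer 460–340 hPa: Δp = 120 hPa = 12000 Pa, q̄ = 0.00052 kg/kg → 0.00052 × 12000 / 9.8 = 0.64 mm
Layer 340–200 hPa: Δp = 140 hPa = 14000 Pa, q̄ = 0.0012 kg/kg → 0.0012 × 14000 / 9.8 = 1.71 mm
PW = 28.88 + 0.64 + 1.71 = 31.23 ≈ 31.2 mm.

PW ≈ 31.2 mm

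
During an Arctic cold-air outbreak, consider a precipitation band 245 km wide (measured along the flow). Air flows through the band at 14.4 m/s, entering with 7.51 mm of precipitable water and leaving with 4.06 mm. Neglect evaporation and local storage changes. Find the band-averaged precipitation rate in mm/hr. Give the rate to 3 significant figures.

Column moisture flux per unit crosswind length is F = V × PW.
Inflow: F_in = 14.4 × 7.51 = 108.144 mm·m/s
Outflow: F_out = 14.4 × 4.06 = 58.464 mm·m/s
Steady-state rate R = (F_in − F_out)/L = (108.144 − 58.464) / 245000 m = 2.028e-04 mm/s.
R = 2.028e-04 × 3600 = 0.730 mm/hr.

R ≈ 0.730 mm/hr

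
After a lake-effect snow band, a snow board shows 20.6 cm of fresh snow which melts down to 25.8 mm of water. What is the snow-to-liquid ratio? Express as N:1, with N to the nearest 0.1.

Ratio = snow depth / SWE = 206 mm / 25.8 mm = 8.0, i.e. 8.0:1.

ratio ≈ 8.0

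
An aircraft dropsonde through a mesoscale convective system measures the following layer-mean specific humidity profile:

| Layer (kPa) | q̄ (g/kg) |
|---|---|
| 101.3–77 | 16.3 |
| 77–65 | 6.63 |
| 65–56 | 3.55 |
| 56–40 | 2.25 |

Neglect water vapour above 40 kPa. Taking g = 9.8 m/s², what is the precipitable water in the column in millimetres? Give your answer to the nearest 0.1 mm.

PW ≈ 55.5 mm

Precipitable water is the column-integrated vapour mass per unit area: PW = (1/g) Σ q̄ Δp, with q in kg/kg and Δp in Pa (1 kg/m² of water = 1 mm).
Layer 101.3–77 kPa: Δp = 243 hPa = 24300 Pa, q̄ = 0.0163 kg/kg → 0.0163 × 24300 / 9.8 = 40.42 mm
Layer 77–65 kPa: Δp = 120 hPa = 12000 Pa, q̄ = 0.00663 kg/kg → 0.00663 × 12000 / 9.8 = 8.12 mm
Layer 65–56 kPa: Δp = 90 hPa = 9000 Pa, q̄ = 0.00355 kg/kg → 0.00355 × 9000 / 9.8 = 3.26 mm
Layer 56–40 kPa: Δp = 160 hPa = 16000 Pa, q̄ = 0.00225 kg/kg → 0.00225 × 16000 / 9.8 = 3.67 mm
PW = 40.42 + 8.12 + 3.26 + 3.67 = 55.47 ≈ 55.5 mm.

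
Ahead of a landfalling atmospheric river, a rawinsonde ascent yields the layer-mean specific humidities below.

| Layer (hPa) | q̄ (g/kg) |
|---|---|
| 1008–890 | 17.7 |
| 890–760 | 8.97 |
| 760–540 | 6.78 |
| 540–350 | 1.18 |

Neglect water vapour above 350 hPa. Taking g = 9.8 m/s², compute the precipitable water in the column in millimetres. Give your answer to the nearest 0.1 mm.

PW ≈ 50.7 mm

Precipitable water is the column-integrated vapour mass per unit area: PW = (1/g) Σ q̄ Δp, with q in kg/kg and Δp in Pa (1 kg/m² of water = 1 mm).
Layer 1008–890 hPa: Δp = 118 hPa = 11800 Pa, q̄ = 0.0177 kg/kg → 0.0177 × 11800 / 9.8 = 21.31 mm
Layer 890–760 hPa: Δp = 130 hPa = 13000 Pa, q̄ = 0.00897 kg/kg → 0.00897 × 13000 / 9.8 = 11.90 mm
Layer 760–540 hPa: Δp = 220 hPa = 22000 Pa, q̄ = 0.00678 kg/kg → 0.00678 × 22000 / 9.8 = 15.22 mm
Layer 540–350 hPa: Δp = 190 hPa = 19000 Pa, q̄ = 0.00118 kg/kg → 0.00118 × 19000 / 9.8 = 2.29 mm
PW = 21.31 + 11.90 + 15.22 + 2.29 = 50.72 ≈ 50.7 mm.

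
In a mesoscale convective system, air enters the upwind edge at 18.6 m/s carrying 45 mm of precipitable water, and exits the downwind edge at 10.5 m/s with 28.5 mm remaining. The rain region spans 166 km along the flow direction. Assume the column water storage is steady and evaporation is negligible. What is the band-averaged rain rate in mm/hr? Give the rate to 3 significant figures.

Column moisture flux per unit crosswind length is F = V × PW.
Inflow: F_in = 18.6 × 45 = 837 mm·m/s
Outflow: F_out = 10.5 × 28.5 = 299.25 mm·m/s
Steady-state rate R = (F_in − F_out)/L = (837 − 299.25) / 166000 m = 3.239e-03 mm/s.
R = 3.239e-03 × 3600 = 11.7 mm/hr.

R ≈ 11.7 mm/hr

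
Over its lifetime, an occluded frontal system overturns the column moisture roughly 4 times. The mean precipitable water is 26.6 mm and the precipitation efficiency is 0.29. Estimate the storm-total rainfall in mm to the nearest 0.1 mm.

Each cycle deposits ε × PW = 0.29 × 26.6 = 7.714 mm.
Over 4 cycles: 4 × 7.714 = 30.9 mm.

rainfall ≈ 30.9 mm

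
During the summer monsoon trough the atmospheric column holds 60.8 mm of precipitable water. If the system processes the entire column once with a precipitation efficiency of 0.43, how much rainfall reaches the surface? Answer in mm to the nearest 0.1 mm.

rainfall ≈ 26.1 mm

Rainfall = ε × PW = 0.43 × 60.8 = 26.1 mm.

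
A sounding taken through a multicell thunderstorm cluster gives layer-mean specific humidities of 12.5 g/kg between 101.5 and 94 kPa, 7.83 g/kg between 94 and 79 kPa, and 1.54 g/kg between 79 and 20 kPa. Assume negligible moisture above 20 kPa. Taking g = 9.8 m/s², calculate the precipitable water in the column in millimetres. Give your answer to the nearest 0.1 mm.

PW ≈ 30.8 mm

Precipitable water is the column-integrated vapour mass per unit area: PW = (1/g) Σ q̄ Δp, with q in kg/kg and Δp in Pa (1 kg/m² of water = 1 mm).
Layer 101.5–94 kPa: Δp = 75 hPa = 7500 Pa, q̄ = 0.0125 kg/kg → 0.0125 × 7500 / 9.8 = 9.57 mm
Layer 94–79 kPa: Δp = 150 hPa = 15000 Pa, q̄ = 0.00783 kg/kg → 0.00783 × 15000 / 9.8 = 11.98 mm
Layer 79–20 kPa: Δp = 590 hPa = 59000 Pa, q̄ = 0.00154 kg/kg → 0.00154 × 59000 / 9.8 = 9.27 mm
PW = 9.57 + 11.98 + 9.27 = 30.82 ≈ 30.8 mm.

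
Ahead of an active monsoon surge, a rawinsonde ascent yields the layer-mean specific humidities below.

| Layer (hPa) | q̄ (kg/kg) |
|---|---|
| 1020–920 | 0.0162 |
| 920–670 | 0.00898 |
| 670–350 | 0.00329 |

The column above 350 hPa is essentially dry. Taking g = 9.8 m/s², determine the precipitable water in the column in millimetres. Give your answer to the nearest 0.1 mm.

Precipitable water is the column-integrated vapour mass per unit area: PW = (1/g) Σ q̄ Δp, with q in kg/kg and Δp in Pa (1 kg/m² of water = 1 mm).
Layer 1020–920 hPa: Δp = 100 hPa = 10000 Pa, q̄ = 0.0162 kg/kg → 0.0162 × 10000 / 9.8 = 16.53 mm
Layer 920–670 hPa: Δp = 250 hPa = 25000 Pa, q̄ = 0.00898 kg/kg → 0.00898 × 25000 / 9.8 = 22.91 mm
Layer 670–350 hPa: Δp = 320 hPa = 32000 Pa, q̄ = 0.00329 kg/kg → 0.00329 × 32000 / 9.8 = 10.74 mm
PW = 16.53 + 22.91 + 10.74 = 50.18 ≈ 50.2 mm.

PW ≈ 50.2 mm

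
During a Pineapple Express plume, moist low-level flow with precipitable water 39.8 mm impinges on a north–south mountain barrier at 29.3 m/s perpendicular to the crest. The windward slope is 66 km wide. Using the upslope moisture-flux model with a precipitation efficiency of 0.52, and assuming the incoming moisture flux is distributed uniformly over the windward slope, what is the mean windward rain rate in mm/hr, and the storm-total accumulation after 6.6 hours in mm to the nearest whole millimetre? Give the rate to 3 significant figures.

R ≈ 33.1 mm/hr; total ≈ 218 mm

Incoming column moisture flux per unit ridge length: F = V × PW = 29.3 × 39.8 = 1166.14 mm·m/s.
Spread over the 66 km slope with efficiency ε = 0.52: R = ε·F/W = 0.52 × 1166.14 / 66000 m = 9.188e-03 mm/s.
R = 9.188e-03 × 3600 = 33.1 mm/hr.
Over 6.6 h: total = 33.1 × 6.6 = 218.46 ≈ 218 mm.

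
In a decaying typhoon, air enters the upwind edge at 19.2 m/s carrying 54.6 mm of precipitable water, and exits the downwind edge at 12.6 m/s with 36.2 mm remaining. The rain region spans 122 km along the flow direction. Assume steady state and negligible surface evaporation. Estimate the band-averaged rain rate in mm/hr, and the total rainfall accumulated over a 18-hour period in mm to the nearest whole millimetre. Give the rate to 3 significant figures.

R ≈ 17.5 mm/hr; total ≈ 315 mm

Column moisture flux per unit crosswind length is F = V × PW.
Inflow: F_in = 19.2 × 54.6 = 1048.32 mm·m/s
Outflow: F_out = 12.6 × 36.2 = 456.12 mm·m/s
Steady-state rate R = (F_in − F_out)/L = (1048.32 − 456.12) / 122000 m = 4.854e-03 mm/s.
R = 4.854e-03 × 3600 = 17.5 mm/hr.
Over 18 h: total = 17.5 × 18 = 315 mm.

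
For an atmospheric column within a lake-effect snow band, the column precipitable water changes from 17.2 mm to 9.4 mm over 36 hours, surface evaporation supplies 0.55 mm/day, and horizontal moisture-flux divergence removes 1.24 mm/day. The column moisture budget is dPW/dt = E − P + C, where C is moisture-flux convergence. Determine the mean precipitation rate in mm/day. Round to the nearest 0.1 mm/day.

dPW/dt = (9.4 − 17.2) mm / (36/24 day) = -5.200 mm/day.
P = E + C − dPW/dt = 0.55 + (-1.24) − (-5.200) = 4.5 mm/day.

P ≈ 4.5 mm/day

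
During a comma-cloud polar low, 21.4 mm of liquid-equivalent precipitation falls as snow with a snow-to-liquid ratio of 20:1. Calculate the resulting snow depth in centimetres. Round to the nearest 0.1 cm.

snow depth ≈ 42.8 cm

Snow depth = liquid × ratio = 21.4 mm × 20 = 428 mm = 42.8 cm.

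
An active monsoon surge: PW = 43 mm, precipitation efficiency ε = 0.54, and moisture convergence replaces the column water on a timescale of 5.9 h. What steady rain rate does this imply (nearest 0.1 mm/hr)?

Each overturning extracts ε × PW = 0.54 × 43 = 23.22 mm.
Rate = ε·PW / τ = 23.22 / 5.9 h = 3.9 mm/hr.

R ≈ 3.9 mm/hr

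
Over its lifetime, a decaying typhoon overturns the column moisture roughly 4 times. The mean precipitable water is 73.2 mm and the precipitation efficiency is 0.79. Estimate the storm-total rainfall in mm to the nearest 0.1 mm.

rainfall ≈ 231.3 mm

Each cycle deposits ε × PW = 0.79 × 73.2 = 57.828 mm.
Over 4 cycles: 4 × 57.828 = 231.3 mm.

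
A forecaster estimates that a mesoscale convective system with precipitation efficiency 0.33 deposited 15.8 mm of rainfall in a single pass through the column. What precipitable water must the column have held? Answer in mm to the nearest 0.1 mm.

PW ≈ 47.9 mm

PW = rainfall / ε = 15.8 / 0.33 = 47.9 mm.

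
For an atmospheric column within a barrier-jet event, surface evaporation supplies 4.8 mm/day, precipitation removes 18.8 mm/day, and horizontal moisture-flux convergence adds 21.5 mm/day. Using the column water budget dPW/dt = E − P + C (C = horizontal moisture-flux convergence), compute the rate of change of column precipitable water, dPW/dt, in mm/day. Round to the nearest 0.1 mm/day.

dPW/dt ≈ 7.5 mm/day

dPW/dt = E − P + C = 4.8 − 18.8 + (21.5) = 7.5 mm/day.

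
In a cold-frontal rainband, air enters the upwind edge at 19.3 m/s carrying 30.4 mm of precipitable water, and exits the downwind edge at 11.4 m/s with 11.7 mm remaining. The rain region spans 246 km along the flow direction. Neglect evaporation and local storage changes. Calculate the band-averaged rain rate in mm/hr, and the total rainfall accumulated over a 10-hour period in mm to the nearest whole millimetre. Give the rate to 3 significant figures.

Column moisture flux per unit crosswind length is F = V × PW.
Inflow: F_in = 19.3 × 30.4 = 586.72 mm·m/s
Outflow: F_out = 11.4 × 11.7 = 133.38 mm·m/s
Steady-state rate R = (F_in − F_out)/L = (586.72 − 133.38) / 246000 m = 1.843e-03 mm/s.
R = 1.843e-03 × 3600 = 6.63 mm/hr.
Over 10 h: total = 6.63 × 10 = 66.3 ≈ 66 mm.

R ≈ 6.63 mm/hr; total ≈ 66 mm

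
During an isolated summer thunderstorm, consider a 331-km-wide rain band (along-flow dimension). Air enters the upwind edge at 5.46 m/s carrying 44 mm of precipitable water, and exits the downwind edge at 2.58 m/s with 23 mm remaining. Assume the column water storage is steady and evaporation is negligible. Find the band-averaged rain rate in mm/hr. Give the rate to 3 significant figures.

Column moisture flux per unit crosswind length is F = V × PW.
Inflow: F_in = 5.46 × 44 = 240.24 mm·m/s
Outflow: F_out = 2.58 × 23 = 59.34 mm·m/s
Steady-state rate R = (F_in − F_out)/L = (240.24 − 59.34) / 331000 m = 5.465e-04 mm/s.
R = 5.465e-04 × 3600 = 1.97 mm/hr.

R ≈ 1.97 mm/hr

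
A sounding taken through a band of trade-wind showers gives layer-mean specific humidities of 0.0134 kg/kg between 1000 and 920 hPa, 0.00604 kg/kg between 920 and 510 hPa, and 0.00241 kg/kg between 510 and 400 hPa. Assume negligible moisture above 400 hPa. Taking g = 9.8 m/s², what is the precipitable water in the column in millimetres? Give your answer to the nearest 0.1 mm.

PW ≈ 38.9 mm

Precipitable water is the column-integrated vapour mass per unit area: PW = (1/g) Σ q̄ Δp, with q in kg/kg and Δp in Pa (1 kg/m² of water = 1 mm).
Layer 1000–920 hPa: Δp = 80 hPa = 8000 Pa, q̄ = 0.0134 kg/kg → 0.0134 × 8000 / 9.8 = 10.94 mm
Layer 920–510 hPa: Δp = 410 hPa = 41000 Pa, q̄ = 0.00604 kg/kg → 0.00604 × 41000 / 9.8 = 25.27 mm
Layer 510–400 hPa: Δp = 110 hPa = 11000 Pa, q̄ = 0.00241 kg/kg → 0.00241 × 11000 / 9.8 = 2.71 mm
PW = 10.94 + 25.27 + 2.71 = 38.92 ≈ 38.9 mm.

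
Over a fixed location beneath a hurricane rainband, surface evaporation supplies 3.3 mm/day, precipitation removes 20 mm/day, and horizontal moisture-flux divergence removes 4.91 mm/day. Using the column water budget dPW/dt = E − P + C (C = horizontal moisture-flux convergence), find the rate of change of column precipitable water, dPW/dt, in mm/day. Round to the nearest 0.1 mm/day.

dPW/dt ≈ -21.6 mm/day

dPW/dt = E − P + C = 3.3 − 20 + (-4.91) = -21.6 mm/day.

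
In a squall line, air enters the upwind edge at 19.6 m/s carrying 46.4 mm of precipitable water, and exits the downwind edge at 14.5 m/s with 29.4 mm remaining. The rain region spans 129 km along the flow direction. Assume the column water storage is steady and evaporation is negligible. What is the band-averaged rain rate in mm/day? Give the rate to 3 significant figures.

R ≈ 324 mm/day

Column moisture flux per unit crosswind length is F = V × PW.
Inflow: F_in = 19.6 × 46.4 = 909.44 mm·m/s
Outflow: F_out = 14.5 × 29.4 = 426.3 mm·m/s
Steady-state rate R = (F_in − F_out)/L = (909.44 − 426.3) / 129000 m = 3.745e-03 mm/s.
R = 3.745e-03 × 3600 × 24 = 324 mm/day.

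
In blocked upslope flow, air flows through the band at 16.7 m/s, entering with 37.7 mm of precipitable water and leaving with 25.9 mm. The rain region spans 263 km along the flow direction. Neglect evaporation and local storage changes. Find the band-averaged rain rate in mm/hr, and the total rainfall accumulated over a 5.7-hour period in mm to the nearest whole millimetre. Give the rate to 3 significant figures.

R ≈ 2.70 mm/hr; total ≈ 15 mm

Column moisture flux per unit crosswind length is F = V × PW.
Inflow: F_in = 16.7 × 37.7 = 629.59 mm·m/s
Outflow: F_out = 16.7 × 25.9 = 432.53 mm·m/s
Steady-state rate R = (F_in − F_out)/L = (629.59 − 432.53) / 263000 m = 7.493e-04 mm/s.
R = 7.493e-04 × 3600 = 2.70 mm/hr.
Over 5.7 h: total = 2.70 × 5.7 = 15.39 ≈ 15 mm.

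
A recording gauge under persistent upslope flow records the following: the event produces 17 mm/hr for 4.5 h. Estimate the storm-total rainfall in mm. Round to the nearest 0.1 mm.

Total = Σ Rᵢ Δtᵢ = 17 × 4.5
      = 76.5 = 76.5 mm.

total ≈ 76.5 mm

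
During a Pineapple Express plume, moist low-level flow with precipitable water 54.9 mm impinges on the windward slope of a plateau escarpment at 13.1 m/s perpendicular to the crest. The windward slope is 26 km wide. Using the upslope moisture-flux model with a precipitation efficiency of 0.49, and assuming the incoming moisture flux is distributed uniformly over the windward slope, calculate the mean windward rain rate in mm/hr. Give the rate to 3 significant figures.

R ≈ 48.8 mm/hr

Incoming column moisture flux per unit ridge length: F = V × PW = 13.1 × 54.9 = 719.19 mm·m/s.
Spread over the 26 km slope with efficiency ε = 0.49: R = ε·F/W = 0.49 × 719.19 / 26000 m = 1.355e-02 mm/s.
R = 1.355e-02 × 3600 = 48.8 mm/hr.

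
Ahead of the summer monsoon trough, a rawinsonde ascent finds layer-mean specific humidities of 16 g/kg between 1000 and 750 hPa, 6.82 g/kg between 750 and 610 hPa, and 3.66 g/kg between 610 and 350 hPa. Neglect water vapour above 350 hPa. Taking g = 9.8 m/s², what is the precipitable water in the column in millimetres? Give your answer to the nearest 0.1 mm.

PW ≈ 60.3 mm

Precipitable water is the column-integrated vapour mass per unit area: PW = (1/g) Σ q̄ Δp, with q in kg/kg and Δp in Pa (1 kg/m² of water = 1 mm).
Layer 1000–750 hPa: Δp = 250 hPa = 25000 Pa, q̄ = 0.016 kg/kg → 0.016 × 25000 / 9.8 = 40.82 mm
Layer 750–610 hPa: Δp = 140 hPa = 14000 Pa, q̄ = 0.00682 kg/kg → 0.00682 × 14000 / 9.8 = 9.74 mm
Layer 610–350 hPa: Δp = 260 hPa = 26000 Pa, q̄ = 0.00366 kg/kg → 0.00366 × 26000 / 9.8 = 9.71 mm
PW = 40.82 + 9.74 + 9.71 = 60.27 ≈ 60.3 mm.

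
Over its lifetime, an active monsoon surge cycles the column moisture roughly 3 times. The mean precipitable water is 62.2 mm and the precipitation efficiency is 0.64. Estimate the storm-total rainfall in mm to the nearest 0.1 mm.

Each cycle deposits ε × PW = 0.64 × 62.2 = 39.808 mm.
Over 3 cycles: 3 × 39.808 = 119.4 mm.

rainfall ≈ 119.4 mm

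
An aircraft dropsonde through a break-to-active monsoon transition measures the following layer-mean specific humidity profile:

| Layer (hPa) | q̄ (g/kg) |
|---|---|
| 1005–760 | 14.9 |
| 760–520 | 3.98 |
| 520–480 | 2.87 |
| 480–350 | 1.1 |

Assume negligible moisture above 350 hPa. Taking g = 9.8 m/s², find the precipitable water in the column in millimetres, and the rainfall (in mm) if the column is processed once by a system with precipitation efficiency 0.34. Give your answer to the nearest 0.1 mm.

PW ≈ 49.6 mm; rainfall ≈ 16.9 mm

Precipitable water is the column-integrated vapour mass per unit area: PW = (1/g) Σ q̄ Δp, with q in kg/kg and Δp in Pa (1 kg/m² of water = 1 mm).
Layer 1005–760 hPa: Δp = 245 hPa = 24500 Pa, q̄ = 0.0149 kg/kg → 0.0149 × 24500 / 9.8 = 37.25 mm
Layer 760–520 hPa: Δp = 240 hPa = 24000 Pa, q̄ = 0.00398 kg/kg → 0.00398 × 24000 / 9.8 = 9.75 mm
Layer 520–480 hPa: Δp = 40 hPa = 4000 Pa, q̄ = 0.00287 kg/kg → 0.00287 × 4000 / 9.8 = 1.17 mm
Layer 480–350 hPa: Δp = 130 hPa = 13000 Pa, q̄ = 0.0011 kg/kg → 0.0011 × 13000 / 9.8 = 1.46 mm
PW = 37.25 + 9.75 + 1.17 + 1.46 = 49.63 ≈ 49.6 mm.
Rainfall = ε × PW = 0.34 × 49.6 = 16.9 mm.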